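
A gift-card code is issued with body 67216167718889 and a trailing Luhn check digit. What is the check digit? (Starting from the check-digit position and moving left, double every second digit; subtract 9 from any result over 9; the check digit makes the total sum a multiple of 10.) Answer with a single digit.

5

Partial digits right→left: 9 8 8 8 1 7 7 6 1 6 1 2 7 6
Double every second digit counting from the check-digit position (so the 1st, 3rd, 5th, ... of the partial from the right).
  doubled (with −9 where >9): 9 7 2 5 2 2 5 → sum 32
  kept as-is: 8 8 7 6 6 2 6 → sum 43
Total = 32 + 43 = 75.
Check digit = (10 − (75 mod 10)) mod 10 = 5.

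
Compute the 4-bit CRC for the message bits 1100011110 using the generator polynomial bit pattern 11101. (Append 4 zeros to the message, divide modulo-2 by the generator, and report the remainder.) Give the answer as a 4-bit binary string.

0011

Append 4 zeros: 11000111100000. Divide by 11101 (XOR where the leading bit is 1):
  pos 0: 11000 XOR 11101 = 00101
  pos 2: 10111 XOR 11101 = 01010
  pos 3: 10101 XOR 11101 = 01000
  pos 4: 10001 XOR 11101 = 01100
  pos 5: 11000 XOR 11101 = 00101
  pos 7: 10100 XOR 11101 = 01001
  pos 8: 10010 XOR 11101 = 01111
  pos 9: 11110 XOR 11101 = 00011
Remainder (last 4 bits) = 0011. This is the CRC / FCS.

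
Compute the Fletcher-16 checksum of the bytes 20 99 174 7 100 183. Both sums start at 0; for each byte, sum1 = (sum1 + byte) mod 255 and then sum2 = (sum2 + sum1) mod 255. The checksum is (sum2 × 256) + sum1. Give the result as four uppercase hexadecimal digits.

Running sums (mod 255):
  after byte 0 (20): sum1=20, sum2=20
  after byte 1 (99): sum1=119, sum2=139
  after byte 2 (174): sum1=38, sum2=177
  after byte 3 (7): sum1=45, sum2=222
  after byte 4 (100): sum1=145, sum2=112
  after byte 5 (183): sum1=73, sum2=185
Checksum = sum2·256 + sum1 = 185·256 + 73 = 47433 = 0xB949.

B949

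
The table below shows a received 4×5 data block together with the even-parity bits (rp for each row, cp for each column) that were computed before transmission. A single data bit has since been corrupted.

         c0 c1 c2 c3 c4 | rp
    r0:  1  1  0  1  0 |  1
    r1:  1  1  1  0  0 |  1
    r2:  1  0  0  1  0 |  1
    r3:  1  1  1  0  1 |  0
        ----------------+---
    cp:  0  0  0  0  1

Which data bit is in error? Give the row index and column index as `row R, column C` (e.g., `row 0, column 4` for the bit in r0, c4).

Recompute each row's even parity and compare to rp:
  r0: data parity 1, sent rp 1 → ok
  r1: data parity 1, sent rp 1 → ok
  r2: data parity 0, sent rp 1 → mismatch
  r3: data parity 0, sent rp 0 → ok
Recompute each column's even parity and compare to cp:
  c0: data parity 0, sent cp 0 → ok
  c1: data parity 1, sent cp 0 → mismatch
  c2: data parity 0, sent cp 0 → ok
  c3: data parity 0, sent cp 0 → ok
  c4: data parity 1, sent cp 1 → ok
Exactly one row (r2) and one column (c1) fail → the flipped bit is at their intersection.

row 2, column 1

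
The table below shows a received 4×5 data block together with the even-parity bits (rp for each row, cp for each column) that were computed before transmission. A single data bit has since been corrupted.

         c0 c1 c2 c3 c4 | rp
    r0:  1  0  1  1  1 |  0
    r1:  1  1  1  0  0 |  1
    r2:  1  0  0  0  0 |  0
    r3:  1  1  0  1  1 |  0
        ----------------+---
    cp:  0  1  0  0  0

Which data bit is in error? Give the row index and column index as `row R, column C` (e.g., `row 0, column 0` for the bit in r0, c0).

Recompute each row's even parity and compare to rp:
  r0: data parity 0, sent rp 0 → ok
  r1: data parity 1, sent rp 1 → ok
  r2: data parity 1, sent rp 0 → mismatch
  r3: data parity 0, sent rp 0 → ok
Recompute each column's even parity and compare to cp:
  c0: data parity 0, sent cp 0 → ok
  c1: data parity 0, sent cp 1 → mismatch
  c2: data parity 0, sent cp 0 → ok
  c3: data parity 0, sent cp 0 → ok
  c4: data parity 0, sent cp 0 → ok
Exactly one row (r2) and one column (c1) fail → the flipped bit is at their intersection.

row 2, column 1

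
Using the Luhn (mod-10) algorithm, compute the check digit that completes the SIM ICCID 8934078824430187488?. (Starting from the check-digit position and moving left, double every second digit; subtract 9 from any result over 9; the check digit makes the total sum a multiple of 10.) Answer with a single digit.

5

Partial digits right→left: 8 8 4 7 8 1 0 3 4 4 2 8 8 7 0 4 3 9 8
Double every second digit counting from the check-digit position (so the 1st, 3rd, 5th, ... of the partial from the right).
  doubled (with −9 where >9): 7 8 7 0 8 4 7 0 6 7 → sum 54
  kept as-is: 8 7 1 3 4 8 7 4 9 → sum 51
Total = 54 + 51 = 105.
Check digit = (10 − (105 mod 10)) mod 10 = 5.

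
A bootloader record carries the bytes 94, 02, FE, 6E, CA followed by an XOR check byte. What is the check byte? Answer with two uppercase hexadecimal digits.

XOR the bytes together:
  start with 0x94
  0x94 ⊕ 0x02 = 0x96
  0x96 ⊕ 0xFE = 0x68
  0x68 ⊕ 0x6E = 0x06
  0x06 ⊕ 0xCA = 0xCC

CC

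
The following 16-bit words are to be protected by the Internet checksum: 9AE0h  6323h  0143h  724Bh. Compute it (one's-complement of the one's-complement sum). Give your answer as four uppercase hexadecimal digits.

8E6D

One's-complement addition (fold any carry out of bit 15 back into bit 0):
  0x9AE0 + 0x6323 = 0x0FE03
  0xFE03 + 0x0143 = 0x0FF46
  0xFF46 + 0x724B = 0x17191 → wrap carry → 0x7192
One's-complement sum = 0x7192.
Checksum = ~0x7192 & 0xFFFF = 0x8E6D.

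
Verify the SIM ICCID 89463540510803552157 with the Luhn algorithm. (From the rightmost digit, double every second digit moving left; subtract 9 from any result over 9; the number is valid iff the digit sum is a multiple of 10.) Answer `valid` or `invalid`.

invalid

From the right, keep odd positions and double even positions (subtract 9 from any doubled value over 9):
  doubled (positions 2,4,...): 1 4 1 0 0 1 8 6 8 7 → sum 36
  kept (positions 1,3,...): 7 1 5 3 8 1 0 5 6 9 → sum 45
Total = 81.
81 mod 10 = 1, so the number is invalid.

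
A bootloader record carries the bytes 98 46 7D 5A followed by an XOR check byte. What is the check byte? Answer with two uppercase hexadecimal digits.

F9

XOR the bytes together:
  start with 0x98
  0x98 ⊕ 0x46 = 0xDE
  0xDE ⊕ 0x7D = 0xA3
  0xA3 ⊕ 0x5A = 0xF9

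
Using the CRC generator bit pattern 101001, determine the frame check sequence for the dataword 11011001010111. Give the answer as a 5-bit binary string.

Append 5 zeros: 1101100101011100000. Divide by 101001 (XOR where the leading bit is 1):
  pos 0: 110110 XOR 101001 = 011111
  pos 1: 111110 XOR 101001 = 010111
  pos 2: 101111 XOR 101001 = 000110
  pos 5: 110010 XOR 101001 = 011011
  pos 6: 110111 XOR 101001 = 011110
  pos 7: 111101 XOR 101001 = 010100
  pos 8: 101001 XOR 101001 = 000000
Remainder (last 5 bits) = 00000. This is the CRC / FCS.

00000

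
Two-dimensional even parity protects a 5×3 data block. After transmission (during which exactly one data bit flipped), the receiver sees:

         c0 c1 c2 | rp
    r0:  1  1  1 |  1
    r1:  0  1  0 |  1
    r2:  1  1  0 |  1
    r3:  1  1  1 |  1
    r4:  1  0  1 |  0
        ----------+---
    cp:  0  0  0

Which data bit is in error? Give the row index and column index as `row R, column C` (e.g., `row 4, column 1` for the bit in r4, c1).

row 2, column 2

Recompute each row's even parity and compare to rp:
  r0: data parity 1, sent rp 1 → ok
  r1: data parity 1, sent rp 1 → ok
  r2: data parity 0, sent rp 1 → mismatch
  r3: data parity 1, sent rp 1 → ok
  r4: data parity 0, sent rp 0 → ok
Recompute each column's even parity and compare to cp:
  c0: data parity 0, sent cp 0 → ok
  c1: data parity 0, sent cp 0 → ok
  c2: data parity 1, sent cp 0 → mismatch
Exactly one row (r2) and one column (c2) fail → the flipped bit is at their intersection.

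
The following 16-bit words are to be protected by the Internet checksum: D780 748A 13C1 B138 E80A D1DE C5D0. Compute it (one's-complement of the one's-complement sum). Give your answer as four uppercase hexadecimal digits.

One's-complement addition (fold any carry out of bit 15 back into bit 0):
  0xD780 + 0x748A = 0x14C0A → wrap carry → 0x4C0B
  0x4C0B + 0x13C1 = 0x05FCC
  0x5FCC + 0xB138 = 0x11104 → wrap carry → 0x1105
  0x1105 + 0xE80A = 0x0F90F
  0xF90F + 0xD1DE = 0x1CAED → wrap carry → 0xCAEE
  0xCAEE + 0xC5D0 = 0x190BE → wrap carry → 0x90BF
One's-complement sum = 0x90BF.
Checksum = ~0x90BF & 0xFFFF = 0x6F40.

6F40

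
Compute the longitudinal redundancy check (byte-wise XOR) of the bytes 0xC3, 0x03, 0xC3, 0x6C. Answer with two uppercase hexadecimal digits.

6F

XOR the bytes together:
  start with 0xC3
  0xC3 ⊕ 0x03 = 0xC0
  0xC0 ⊕ 0xC3 = 0x03
  0x03 ⊕ 0x6C = 0x6F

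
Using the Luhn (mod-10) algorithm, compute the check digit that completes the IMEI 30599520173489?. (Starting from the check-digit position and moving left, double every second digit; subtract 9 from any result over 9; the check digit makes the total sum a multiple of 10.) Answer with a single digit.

Partial digits right→left: 9 8 4 3 7 1 0 2 5 9 9 5 0 3
Double every second digit counting from the check-digit position (so the 1st, 3rd, 5th, ... of the partial from the right).
  doubled (with −9 where >9): 9 8 5 0 1 9 0 → sum 32
  kept as-is: 8 3 1 2 9 5 3 → sum 31
Total = 32 + 31 = 63.
Check digit = (10 − (63 mod 10)) mod 10 = 7.

7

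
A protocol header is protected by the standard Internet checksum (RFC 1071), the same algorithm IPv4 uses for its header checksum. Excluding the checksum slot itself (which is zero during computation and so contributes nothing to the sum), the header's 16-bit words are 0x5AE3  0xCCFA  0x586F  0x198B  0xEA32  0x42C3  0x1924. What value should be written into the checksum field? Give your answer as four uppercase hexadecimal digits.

One's-complement addition (fold any carry out of bit 15 back into bit 0):
  0x5AE3 + 0xCCFA = 0x127DD → wrap carry → 0x27DE
  0x27DE + 0x586F = 0x0804D
  0x804D + 0x198B = 0x099D8
  0x99D8 + 0xEA32 = 0x1840A → wrap carry → 0x840B
  0x840B + 0x42C3 = 0x0C6CE
  0xC6CE + 0x1924 = 0x0DFF2
One's-complement sum = 0xDFF2.
Checksum = ~0xDFF2 & 0xFFFF = 0x200D.

200D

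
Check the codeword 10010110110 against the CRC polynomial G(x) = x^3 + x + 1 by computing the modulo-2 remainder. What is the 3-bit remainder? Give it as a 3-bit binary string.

101

Modulo-2 division of 10010110110 by 1011:
  pos 0: 1001 XOR 1011 = 0010
  pos 2: 1001 XOR 1011 = 0010
  pos 4: 1010 XOR 1011 = 0001
  pos 7: 1110 XOR 1011 = 0101
Remainder = 101 (nonzero — an error is detected).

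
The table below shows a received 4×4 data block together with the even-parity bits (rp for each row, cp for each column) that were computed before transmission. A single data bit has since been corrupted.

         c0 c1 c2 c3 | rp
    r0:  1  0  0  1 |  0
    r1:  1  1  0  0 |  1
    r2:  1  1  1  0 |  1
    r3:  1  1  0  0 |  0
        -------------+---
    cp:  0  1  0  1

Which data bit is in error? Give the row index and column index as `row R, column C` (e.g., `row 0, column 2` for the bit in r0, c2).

row 1, column 2

Recompute each row's even parity and compare to rp:
  r0: data parity 0, sent rp 0 → ok
  r1: data parity 0, sent rp 1 → mismatch
  r2: data parity 1, sent rp 1 → ok
  r3: data parity 0, sent rp 0 → ok
Recompute each column's even parity and compare to cp:
  c0: data parity 0, sent cp 0 → ok
  c1: data parity 1, sent cp 1 → ok
  c2: data parity 1, sent cp 0 → mismatch
  c3: data parity 1, sent cp 1 → ok
Exactly one row (r1) and one column (c2) fail → the flipped bit is at their intersection.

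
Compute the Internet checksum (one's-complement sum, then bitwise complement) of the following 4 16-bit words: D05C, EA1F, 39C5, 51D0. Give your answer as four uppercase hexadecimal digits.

One's-complement addition (fold any carry out of bit 15 back into bit 0):
  0xD05C + 0xEA1F = 0x1BA7B → wrap carry → 0xBA7C
  0xBA7C + 0x39C5 = 0x0F441
  0xF441 + 0x51D0 = 0x14611 → wrap carry → 0x4612
One's-complement sum = 0x4612.
Checksum = ~0x4612 & 0xFFFF = 0xB9ED.

B9ED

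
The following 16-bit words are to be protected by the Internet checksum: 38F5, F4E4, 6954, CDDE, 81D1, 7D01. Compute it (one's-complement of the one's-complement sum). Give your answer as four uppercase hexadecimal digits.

One's-complement addition (fold any carry out of bit 15 back into bit 0):
  0x38F5 + 0xF4E4 = 0x12DD9 → wrap carry → 0x2DDA
  0x2DDA + 0x6954 = 0x0972E
  0x972E + 0xCDDE = 0x1650C → wrap carry → 0x650D
  0x650D + 0x81D1 = 0x0E6DE
  0xE6DE + 0x7D01 = 0x163DF → wrap carry → 0x63E0
One's-complement sum = 0x63E0.
Checksum = ~0x63E0 & 0xFFFF = 0x9C1F.

9C1F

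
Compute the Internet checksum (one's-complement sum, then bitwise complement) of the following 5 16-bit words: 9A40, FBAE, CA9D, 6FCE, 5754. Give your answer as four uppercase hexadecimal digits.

One's-complement addition (fold any carry out of bit 15 back into bit 0):
  0x9A40 + 0xFBAE = 0x195EE → wrap carry → 0x95EF
  0x95EF + 0xCA9D = 0x1608C → wrap carry → 0x608D
  0x608D + 0x6FCE = 0x0D05B
  0xD05B + 0x5754 = 0x127AF → wrap carry → 0x27B0
One's-complement sum = 0x27B0.
Checksum = ~0x27B0 & 0xFFFF = 0xD84F.

D84F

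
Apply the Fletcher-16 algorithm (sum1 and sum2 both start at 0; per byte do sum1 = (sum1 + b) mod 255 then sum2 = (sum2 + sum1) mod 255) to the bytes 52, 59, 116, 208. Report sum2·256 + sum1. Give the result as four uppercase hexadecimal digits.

3CB4

Running sums (mod 255):
  after byte 0 (52): sum1=52, sum2=52
  after byte 1 (59): sum1=111, sum2=163
  after byte 2 (116): sum1=227, sum2=135
  after byte 3 (208): sum1=180, sum2=60
Checksum = sum2·256 + sum1 = 60·256 + 180 = 15540 = 0x3CB4.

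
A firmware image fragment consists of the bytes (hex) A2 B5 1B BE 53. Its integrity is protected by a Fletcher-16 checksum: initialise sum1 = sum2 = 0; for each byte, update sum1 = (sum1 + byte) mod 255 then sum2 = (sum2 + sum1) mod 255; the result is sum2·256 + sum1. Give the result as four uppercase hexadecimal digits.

2685

Running sums (mod 255):
  after byte 0 (A2): sum1=162, sum2=162
  after byte 1 (B5): sum1=88, sum2=250
  after byte 2 (1B): sum1=115, sum2=110
  after byte 3 (BE): sum1=50, sum2=160
  after byte 4 (53): sum1=133, sum2=38
Checksum = sum2·256 + sum1 = 38·256 + 133 = 9861 = 0x2685.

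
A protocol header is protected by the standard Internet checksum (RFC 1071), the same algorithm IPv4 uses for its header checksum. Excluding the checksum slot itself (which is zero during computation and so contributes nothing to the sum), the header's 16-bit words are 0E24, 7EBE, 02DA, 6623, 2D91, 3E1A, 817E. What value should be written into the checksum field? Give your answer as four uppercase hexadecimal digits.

1CF6

One's-complement addition (fold any carry out of bit 15 back into bit 0):
  0x0E24 + 0x7EBE = 0x08CE2
  0x8CE2 + 0x02DA = 0x08FBC
  0x8FBC + 0x6623 = 0x0F5DF
  0xF5DF + 0x2D91 = 0x12370 → wrap carry → 0x2371
  0x2371 + 0x3E1A = 0x0618B
  0x618B + 0x817E = 0x0E309
One's-complement sum = 0xE309.
Checksum = ~0xE309 & 0xFFFF = 0x1CF6.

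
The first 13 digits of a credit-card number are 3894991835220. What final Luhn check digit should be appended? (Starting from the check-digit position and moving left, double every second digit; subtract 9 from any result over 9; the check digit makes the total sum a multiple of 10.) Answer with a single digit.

Partial digits right→left: 0 2 2 5 3 8 1 9 9 4 9 8 3
Double every second digit counting from the check-digit position (so the 1st, 3rd, 5th, ... of the partial from the right).
  doubled (with −9 where >9): 0 4 6 2 9 9 6 → sum 36
  kept as-is: 2 5 8 9 4 8 → sum 36
Total = 36 + 36 = 72.
Check digit = (10 − (72 mod 10)) mod 10 = 8.

8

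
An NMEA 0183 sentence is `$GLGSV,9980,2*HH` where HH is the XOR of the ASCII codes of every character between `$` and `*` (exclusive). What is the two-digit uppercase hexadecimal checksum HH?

73

XOR the ASCII codes of the payload characters:
  'G' = 0x47 → acc = 0x47
  'L' = 0x4C → acc = 0x0B
  'G' = 0x47 → acc = 0x4C
  'S' = 0x53 → acc = 0x1F
  'V' = 0x56 → acc = 0x49
  ',' = 0x2C → acc = 0x65
  '9' = 0x39 → acc = 0x5C
  '9' = 0x39 → acc = 0x65
  '8' = 0x38 → acc = 0x5D
  '0' = 0x30 → acc = 0x6D
  ',' = 0x2C → acc = 0x41
  '2' = 0x32 → acc = 0x73
Checksum = 0x73.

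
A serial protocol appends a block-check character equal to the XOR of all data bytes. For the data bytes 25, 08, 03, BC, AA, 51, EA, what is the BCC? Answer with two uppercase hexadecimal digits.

83

XOR the bytes together:
  start with 0x25
  0x25 ⊕ 0x08 = 0x2D
  0x2D ⊕ 0x03 = 0x2E
  0x2E ⊕ 0xBC = 0x92
  0x92 ⊕ 0xAA = 0x38
  0x38 ⊕ 0x51 = 0x69
  0x69 ⊕ 0xEA = 0x83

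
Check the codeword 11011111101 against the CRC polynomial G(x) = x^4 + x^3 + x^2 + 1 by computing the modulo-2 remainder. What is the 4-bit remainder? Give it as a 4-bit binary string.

0100

Modulo-2 division of 11011111101 by 11101:
  pos 0: 11011 XOR 11101 = 00110
  pos 2: 11011 XOR 11101 = 00110
  pos 4: 11011 XOR 11101 = 00110
  pos 6: 11001 XOR 11101 = 00100
Remainder = 0100 (nonzero — an error is detected).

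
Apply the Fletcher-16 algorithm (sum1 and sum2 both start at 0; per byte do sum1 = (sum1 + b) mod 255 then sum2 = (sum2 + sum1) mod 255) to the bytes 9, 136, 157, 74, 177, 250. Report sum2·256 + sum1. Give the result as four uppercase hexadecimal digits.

Running sums (mod 255):
  after byte 0 (9): sum1=9, sum2=9
  after byte 1 (136): sum1=145, sum2=154
  after byte 2 (157): sum1=47, sum2=201
  after byte 3 (74): sum1=121, sum2=67
  after byte 4 (177): sum1=43, sum2=110
  after byte 5 (250): sum1=38, sum2=148
Checksum = sum2·256 + sum1 = 148·256 + 38 = 37926 = 0x9426.

9426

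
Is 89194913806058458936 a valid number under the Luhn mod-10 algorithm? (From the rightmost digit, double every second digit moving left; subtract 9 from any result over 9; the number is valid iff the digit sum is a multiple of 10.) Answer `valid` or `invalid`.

invalid

From the right, keep odd positions and double even positions (subtract 9 from any doubled value over 9):
  doubled (positions 2,4,...): 6 7 8 1 3 7 2 8 2 7 → sum 51
  kept (positions 1,3,...): 6 9 5 8 0 0 3 9 9 9 → sum 58
Total = 109.
109 mod 10 = 9, so the number is invalid.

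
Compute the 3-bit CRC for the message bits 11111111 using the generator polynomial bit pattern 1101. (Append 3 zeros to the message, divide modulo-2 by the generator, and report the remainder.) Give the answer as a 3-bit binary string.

101

Append 3 zeros: 11111111000. Divide by 1101 (XOR where the leading bit is 1):
  pos 0: 1111 XOR 1101 = 0010
  pos 2: 1011 XOR 1101 = 0110
  pos 3: 1101 XOR 1101 = 0000
  pos 7: 1000 XOR 1101 = 0101
Remainder (last 3 bits) = 101. This is the CRC / FCS.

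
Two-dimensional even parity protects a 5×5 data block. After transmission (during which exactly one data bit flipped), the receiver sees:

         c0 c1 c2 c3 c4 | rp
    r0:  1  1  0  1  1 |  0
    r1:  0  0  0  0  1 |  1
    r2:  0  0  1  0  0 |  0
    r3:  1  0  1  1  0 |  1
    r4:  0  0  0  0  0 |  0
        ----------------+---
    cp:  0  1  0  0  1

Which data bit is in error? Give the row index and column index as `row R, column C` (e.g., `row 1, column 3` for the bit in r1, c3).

Recompute each row's even parity and compare to rp:
  r0: data parity 0, sent rp 0 → ok
  r1: data parity 1, sent rp 1 → ok
  r2: data parity 1, sent rp 0 → mismatch
  r3: data parity 1, sent rp 1 → ok
  r4: data parity 0, sent rp 0 → ok
Recompute each column's even parity and compare to cp:
  c0: data parity 0, sent cp 0 → ok
  c1: data parity 1, sent cp 1 → ok
  c2: data parity 0, sent cp 0 → ok
  c3: data parity 0, sent cp 0 → ok
  c4: data parity 0, sent cp 1 → mismatch
Exactly one row (r2) and one column (c4) fail → the flipped bit is at their intersection.

row 2, column 4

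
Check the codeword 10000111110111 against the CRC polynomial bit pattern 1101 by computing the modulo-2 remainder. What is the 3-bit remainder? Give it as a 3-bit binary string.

000

Modulo-2 division of 10000111110111 by 1101:
  pos 0: 1000 XOR 1101 = 0101
  pos 1: 1010 XOR 1101 = 0111
  pos 2: 1111 XOR 1101 = 0010
  pos 4: 1011 XOR 1101 = 0110
  pos 5: 1101 XOR 1101 = 0000
  pos 9: 1011 XOR 1101 = 0110
  pos 10: 1101 XOR 1101 = 0000
Remainder = 000 (zero — the frame passes the CRC check).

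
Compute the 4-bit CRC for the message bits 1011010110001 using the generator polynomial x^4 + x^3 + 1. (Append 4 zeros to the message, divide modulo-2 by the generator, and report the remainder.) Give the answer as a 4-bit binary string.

0111

Append 4 zeros: 10110101100010000. Divide by 11001 (XOR where the leading bit is 1):
  pos 0: 10110 XOR 11001 = 01111
  pos 1: 11111 XOR 11001 = 00110
  pos 3: 11001 XOR 11001 = 00000
  pos 8: 10001 XOR 11001 = 01000
  pos 9: 10000 XOR 11001 = 01001
  pos 10: 10010 XOR 11001 = 01011
  pos 11: 10110 XOR 11001 = 01111
  pos 12: 11110 XOR 11001 = 00111
Remainder (last 4 bits) = 0111. This is the CRC / FCS.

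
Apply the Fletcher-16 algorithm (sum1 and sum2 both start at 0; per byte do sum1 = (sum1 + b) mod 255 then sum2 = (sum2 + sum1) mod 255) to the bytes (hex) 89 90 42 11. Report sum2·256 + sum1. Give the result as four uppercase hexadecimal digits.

6D6D

Running sums (mod 255):
  after byte 0 (89): sum1=137, sum2=137
  after byte 1 (90): sum1=26, sum2=163
  after byte 2 (42): sum1=92, sum2=0
  after byte 3 (11): sum1=109, sum2=109
Checksum = sum2·256 + sum1 = 109·256 + 109 = 28013 = 0x6D6D.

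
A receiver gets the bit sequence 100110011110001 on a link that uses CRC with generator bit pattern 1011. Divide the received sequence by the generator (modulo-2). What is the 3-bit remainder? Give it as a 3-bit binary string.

Modulo-2 division of 100110011110001 by 1011:
  pos 0: 1001 XOR 1011 = 0010
  pos 2: 1010 XOR 1011 = 0001
  pos 5: 1011 XOR 1011 = 0000
  pos 9: 1100 XOR 1011 = 0111
  pos 10: 1110 XOR 1011 = 0101
  pos 11: 1011 XOR 1011 = 0000
Remainder = 000 (zero — the frame passes the CRC check).

000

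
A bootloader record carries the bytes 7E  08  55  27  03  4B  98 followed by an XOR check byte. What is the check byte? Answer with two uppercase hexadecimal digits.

D4

XOR the bytes together:
  start with 0x7E
  0x7E ⊕ 0x08 = 0x76
  0x76 ⊕ 0x55 = 0x23
  0x23 ⊕ 0x27 = 0x04
  0x04 ⊕ 0x03 = 0x07
  0x07 ⊕ 0x4B = 0x4C
  0x4C ⊕ 0x98 = 0xD4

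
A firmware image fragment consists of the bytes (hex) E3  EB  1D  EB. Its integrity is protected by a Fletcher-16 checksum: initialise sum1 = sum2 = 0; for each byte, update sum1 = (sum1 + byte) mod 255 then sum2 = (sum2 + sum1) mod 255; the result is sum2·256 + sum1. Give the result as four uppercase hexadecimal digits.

Running sums (mod 255):
  after byte 0 (E3): sum1=227, sum2=227
  after byte 1 (EB): sum1=207, sum2=179
  after byte 2 (1D): sum1=236, sum2=160
  after byte 3 (EB): sum1=216, sum2=121
Checksum = sum2·256 + sum1 = 121·256 + 216 = 31192 = 0x79D8.

79D8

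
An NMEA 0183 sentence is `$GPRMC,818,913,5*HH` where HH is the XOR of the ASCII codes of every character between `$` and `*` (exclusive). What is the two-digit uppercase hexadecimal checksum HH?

58

XOR the ASCII codes of the payload characters:
  'G' = 0x47 → acc = 0x47
  'P' = 0x50 → acc = 0x17
  'R' = 0x52 → acc = 0x45
  'M' = 0x4D → acc = 0x08
  'C' = 0x43 → acc = 0x4B
  ',' = 0x2C → acc = 0x67
  '8' = 0x38 → acc = 0x5F
  '1' = 0x31 → acc = 0x6E
  '8' = 0x38 → acc = 0x56
  ',' = 0x2C → acc = 0x7A
  '9' = 0x39 → acc = 0x43
  '1' = 0x31 → acc = 0x72
  '3' = 0x33 → acc = 0x41
  ',' = 0x2C → acc = 0x6D
  '5' = 0x35 → acc = 0x58
Checksum = 0x58.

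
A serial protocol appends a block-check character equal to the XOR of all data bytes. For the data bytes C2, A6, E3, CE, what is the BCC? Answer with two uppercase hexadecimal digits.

XOR the bytes together:
  start with 0xC2
  0xC2 ⊕ 0xA6 = 0x64
  0x64 ⊕ 0xE3 = 0x87
  0x87 ⊕ 0xCE = 0x49

49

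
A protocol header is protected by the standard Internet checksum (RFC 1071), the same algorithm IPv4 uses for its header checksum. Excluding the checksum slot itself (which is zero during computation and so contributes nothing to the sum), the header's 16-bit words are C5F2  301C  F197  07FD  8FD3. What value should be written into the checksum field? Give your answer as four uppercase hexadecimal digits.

8088

One's-complement addition (fold any carry out of bit 15 back into bit 0):
  0xC5F2 + 0x301C = 0x0F60E
  0xF60E + 0xF197 = 0x1E7A5 → wrap carry → 0xE7A6
  0xE7A6 + 0x07FD = 0x0EFA3
  0xEFA3 + 0x8FD3 = 0x17F76 → wrap carry → 0x7F77
One's-complement sum = 0x7F77.
Checksum = ~0x7F77 & 0xFFFF = 0x8088.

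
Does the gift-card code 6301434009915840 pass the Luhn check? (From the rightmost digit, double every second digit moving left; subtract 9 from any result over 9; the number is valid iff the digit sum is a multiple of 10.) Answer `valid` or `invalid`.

From the right, keep odd positions and double even positions (subtract 9 from any doubled value over 9):
  doubled (positions 2,4,...): 8 1 9 0 8 8 0 3 → sum 37
  kept (positions 1,3,...): 0 8 1 9 0 3 1 3 → sum 25
Total = 62.
62 mod 10 = 2, so the number is invalid.

invalid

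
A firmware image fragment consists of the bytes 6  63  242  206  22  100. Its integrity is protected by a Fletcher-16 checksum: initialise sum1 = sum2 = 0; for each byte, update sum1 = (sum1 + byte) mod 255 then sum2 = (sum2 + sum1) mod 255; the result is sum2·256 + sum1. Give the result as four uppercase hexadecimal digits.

Running sums (mod 255):
  after byte 0 (6): sum1=6, sum2=6
  after byte 1 (63): sum1=69, sum2=75
  after byte 2 (242): sum1=56, sum2=131
  after byte 3 (206): sum1=7, sum2=138
  after byte 4 (22): sum1=29, sum2=167
  after byte 5 (100): sum1=129, sum2=41
Checksum = sum2·256 + sum1 = 41·256 + 129 = 10625 = 0x2981.

2981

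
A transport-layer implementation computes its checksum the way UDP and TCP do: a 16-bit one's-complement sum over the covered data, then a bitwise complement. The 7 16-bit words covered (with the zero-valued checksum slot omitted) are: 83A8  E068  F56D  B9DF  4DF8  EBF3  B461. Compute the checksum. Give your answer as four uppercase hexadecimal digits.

One's-complement addition (fold any carry out of bit 15 back into bit 0):
  0x83A8 + 0xE068 = 0x16410 → wrap carry → 0x6411
  0x6411 + 0xF56D = 0x1597E → wrap carry → 0x597F
  0x597F + 0xB9DF = 0x1135E → wrap carry → 0x135F
  0x135F + 0x4DF8 = 0x06157
  0x6157 + 0xEBF3 = 0x14D4A → wrap carry → 0x4D4B
  0x4D4B + 0xB461 = 0x101AC → wrap carry → 0x01AD
One's-complement sum = 0x01AD.
Checksum = ~0x01AD & 0xFFFF = 0xFE52.

FE52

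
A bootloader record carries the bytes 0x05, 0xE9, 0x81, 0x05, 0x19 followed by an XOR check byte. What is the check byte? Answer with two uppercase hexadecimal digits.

71

XOR the bytes together:
  start with 0x05
  0x05 ⊕ 0xE9 = 0xEC
  0xEC ⊕ 0x81 = 0x6D
  0x6D ⊕ 0x05 = 0x68
  0x68 ⊕ 0x19 = 0x71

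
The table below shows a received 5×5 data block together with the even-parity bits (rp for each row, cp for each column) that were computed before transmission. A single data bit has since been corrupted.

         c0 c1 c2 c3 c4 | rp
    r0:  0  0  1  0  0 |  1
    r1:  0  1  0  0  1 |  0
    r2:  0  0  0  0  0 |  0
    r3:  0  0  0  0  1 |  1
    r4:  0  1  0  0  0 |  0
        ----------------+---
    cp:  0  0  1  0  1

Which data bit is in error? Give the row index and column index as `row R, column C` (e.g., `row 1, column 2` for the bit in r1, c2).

row 4, column 4

Recompute each row's even parity and compare to rp:
  r0: data parity 1, sent rp 1 → ok
  r1: data parity 0, sent rp 0 → ok
  r2: data parity 0, sent rp 0 → ok
  r3: data parity 1, sent rp 1 → ok
  r4: data parity 1, sent rp 0 → mismatch
Recompute each column's even parity and compare to cp:
  c0: data parity 0, sent cp 0 → ok
  c1: data parity 0, sent cp 0 → ok
  c2: data parity 1, sent cp 1 → ok
  c3: data parity 0, sent cp 0 → ok
  c4: data parity 0, sent cp 1 → mismatch
Exactly one row (r4) and one column (c4) fail → the flipped bit is at their intersection.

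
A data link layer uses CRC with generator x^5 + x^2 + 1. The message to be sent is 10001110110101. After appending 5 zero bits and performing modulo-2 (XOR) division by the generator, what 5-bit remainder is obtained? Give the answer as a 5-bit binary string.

10110

Append 5 zeros: 1000111011010100000. Divide by 100101 (XOR where the leading bit is 1):
  pos 0: 100011 XOR 100101 = 000110
  pos 3: 110101 XOR 100101 = 010000
  pos 4: 100001 XOR 100101 = 000100
  pos 7: 100010 XOR 100101 = 000111
  pos 10: 111100 XOR 100101 = 011001
  pos 11: 110010 XOR 100101 = 010111
  pos 12: 101110 XOR 100101 = 001011
Remainder (last 5 bits) = 10110. This is the CRC / FCS.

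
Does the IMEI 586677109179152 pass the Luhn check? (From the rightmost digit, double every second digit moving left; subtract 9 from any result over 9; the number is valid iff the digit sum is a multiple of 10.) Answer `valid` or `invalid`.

From the right, keep odd positions and double even positions (subtract 9 from any doubled value over 9):
  doubled (positions 2,4,...): 1 9 2 0 5 3 7 → sum 27
  kept (positions 1,3,...): 2 1 7 9 1 7 6 5 → sum 38
Total = 65.
65 mod 10 = 5, so the number is invalid.

invalid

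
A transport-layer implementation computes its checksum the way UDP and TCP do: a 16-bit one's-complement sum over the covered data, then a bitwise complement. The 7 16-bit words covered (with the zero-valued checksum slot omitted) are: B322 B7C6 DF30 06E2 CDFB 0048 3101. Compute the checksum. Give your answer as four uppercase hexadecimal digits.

AFBE

One's-complement addition (fold any carry out of bit 15 back into bit 0):
  0xB322 + 0xB7C6 = 0x16AE8 → wrap carry → 0x6AE9
  0x6AE9 + 0xDF30 = 0x14A19 → wrap carry → 0x4A1A
  0x4A1A + 0x06E2 = 0x050FC
  0x50FC + 0xCDFB = 0x11EF7 → wrap carry → 0x1EF8
  0x1EF8 + 0x0048 = 0x01F40
  0x1F40 + 0x3101 = 0x05041
One's-complement sum = 0x5041.
Checksum = ~0x5041 & 0xFFFF = 0xAFBE.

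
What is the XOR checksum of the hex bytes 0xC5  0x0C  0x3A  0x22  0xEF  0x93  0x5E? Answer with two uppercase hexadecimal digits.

XOR the bytes together:
  start with 0xC5
  0xC5 ⊕ 0x0C = 0xC9
  0xC9 ⊕ 0x3A = 0xF3
  0xF3 ⊕ 0x22 = 0xD1
  0xD1 ⊕ 0xEF = 0x3E
  0x3E ⊕ 0x93 = 0xAD
  0xAD ⊕ 0x5E = 0xF3

F3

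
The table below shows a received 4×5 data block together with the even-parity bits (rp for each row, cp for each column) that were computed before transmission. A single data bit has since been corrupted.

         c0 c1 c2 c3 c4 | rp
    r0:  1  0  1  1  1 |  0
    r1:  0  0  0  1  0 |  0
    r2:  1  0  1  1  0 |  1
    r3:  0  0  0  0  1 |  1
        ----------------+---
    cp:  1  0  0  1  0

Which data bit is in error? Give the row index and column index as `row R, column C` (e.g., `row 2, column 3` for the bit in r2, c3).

Recompute each row's even parity and compare to rp:
  r0: data parity 0, sent rp 0 → ok
  r1: data parity 1, sent rp 0 → mismatch
  r2: data parity 1, sent rp 1 → ok
  r3: data parity 1, sent rp 1 → ok
Recompute each column's even parity and compare to cp:
  c0: data parity 0, sent cp 1 → mismatch
  c1: data parity 0, sent cp 0 → ok
  c2: data parity 0, sent cp 0 → ok
  c3: data parity 1, sent cp 1 → ok
  c4: data parity 0, sent cp 0 → ok
Exactly one row (r1) and one column (c0) fail → the flipped bit is at their intersection.

row 1, column 0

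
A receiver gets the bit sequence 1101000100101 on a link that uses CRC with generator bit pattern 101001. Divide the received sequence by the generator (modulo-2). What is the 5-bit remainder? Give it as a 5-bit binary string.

00000

Modulo-2 division of 1101000100101 by 101001:
  pos 0: 110100 XOR 101001 = 011101
  pos 1: 111010 XOR 101001 = 010011
  pos 2: 100111 XOR 101001 = 001110
  pos 4: 111000 XOR 101001 = 010001
  pos 5: 100011 XOR 101001 = 001010
  pos 7: 101001 XOR 101001 = 000000
Remainder = 00000 (zero — the frame passes the CRC check).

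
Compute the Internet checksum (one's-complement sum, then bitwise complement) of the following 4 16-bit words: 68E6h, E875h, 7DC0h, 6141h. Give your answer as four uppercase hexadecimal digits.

CFA1

One's-complement addition (fold any carry out of bit 15 back into bit 0):
  0x68E6 + 0xE875 = 0x1515B → wrap carry → 0x515C
  0x515C + 0x7DC0 = 0x0CF1C
  0xCF1C + 0x6141 = 0x1305D → wrap carry → 0x305E
One's-complement sum = 0x305E.
Checksum = ~0x305E & 0xFFFF = 0xCFA1.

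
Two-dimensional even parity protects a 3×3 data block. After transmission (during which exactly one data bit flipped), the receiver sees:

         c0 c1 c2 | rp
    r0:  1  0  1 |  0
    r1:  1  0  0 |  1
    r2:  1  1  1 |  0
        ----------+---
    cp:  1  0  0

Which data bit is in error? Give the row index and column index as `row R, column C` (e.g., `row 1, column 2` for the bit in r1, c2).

row 2, column 1

Recompute each row's even parity and compare to rp:
  r0: data parity 0, sent rp 0 → ok
  r1: data parity 1, sent rp 1 → ok
  r2: data parity 1, sent rp 0 → mismatch
Recompute each column's even parity and compare to cp:
  c0: data parity 1, sent cp 1 → ok
  c1: data parity 1, sent cp 0 → mismatch
  c2: data parity 0, sent cp 0 → ok
Exactly one row (r2) and one column (c1) fail → the flipped bit is at their intersection.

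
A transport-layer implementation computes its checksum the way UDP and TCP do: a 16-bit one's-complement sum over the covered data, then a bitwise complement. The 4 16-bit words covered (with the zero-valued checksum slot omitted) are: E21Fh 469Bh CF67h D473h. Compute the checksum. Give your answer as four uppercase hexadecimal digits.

3369

One's-complement addition (fold any carry out of bit 15 back into bit 0):
  0xE21F + 0x469B = 0x128BA → wrap carry → 0x28BB
  0x28BB + 0xCF67 = 0x0F822
  0xF822 + 0xD473 = 0x1CC95 → wrap carry → 0xCC96
One's-complement sum = 0xCC96.
Checksum = ~0xCC96 & 0xFFFF = 0x3369.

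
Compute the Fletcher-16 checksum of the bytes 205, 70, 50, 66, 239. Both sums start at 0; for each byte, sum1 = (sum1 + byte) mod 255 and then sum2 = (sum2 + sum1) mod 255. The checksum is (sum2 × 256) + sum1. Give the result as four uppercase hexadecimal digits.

2978

Running sums (mod 255):
  after byte 0 (205): sum1=205, sum2=205
  after byte 1 (70): sum1=20, sum2=225
  after byte 2 (50): sum1=70, sum2=40
  after byte 3 (66): sum1=136, sum2=176
  after byte 4 (239): sum1=120, sum2=41
Checksum = sum2·256 + sum1 = 41·256 + 120 = 10616 = 0x2978.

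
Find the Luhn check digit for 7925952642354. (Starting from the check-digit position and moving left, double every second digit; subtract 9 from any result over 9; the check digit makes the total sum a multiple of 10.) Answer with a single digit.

4

Partial digits right→left: 4 5 3 2 4 6 2 5 9 5 2 9 7
Double every second digit counting from the check-digit position (so the 1st, 3rd, 5th, ... of the partial from the right).
  doubled (with −9 where >9): 8 6 8 4 9 4 5 → sum 44
  kept as-is: 5 2 6 5 5 9 → sum 32
Total = 44 + 32 = 76.
Check digit = (10 − (76 mod 10)) mod 10 = 4.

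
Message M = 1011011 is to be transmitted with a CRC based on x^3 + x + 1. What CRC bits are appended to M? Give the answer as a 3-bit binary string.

101

Append 3 zeros: 1011011000. Divide by 1011 (XOR where the leading bit is 1):
  pos 0: 1011 XOR 1011 = 0000
  pos 5: 1100 XOR 1011 = 0111
  pos 6: 1110 XOR 1011 = 0101
Remainder (last 3 bits) = 101. This is the CRC / FCS.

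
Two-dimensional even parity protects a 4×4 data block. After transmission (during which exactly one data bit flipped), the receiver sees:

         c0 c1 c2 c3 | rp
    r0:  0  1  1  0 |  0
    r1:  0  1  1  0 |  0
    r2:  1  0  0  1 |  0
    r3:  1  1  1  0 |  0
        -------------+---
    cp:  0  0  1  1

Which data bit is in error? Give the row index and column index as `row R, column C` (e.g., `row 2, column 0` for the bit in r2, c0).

Recompute each row's even parity and compare to rp:
  r0: data parity 0, sent rp 0 → ok
  r1: data parity 0, sent rp 0 → ok
  r2: data parity 0, sent rp 0 → ok
  r3: data parity 1, sent rp 0 → mismatch
Recompute each column's even parity and compare to cp:
  c0: data parity 0, sent cp 0 → ok
  c1: data parity 1, sent cp 0 → mismatch
  c2: data parity 1, sent cp 1 → ok
  c3: data parity 1, sent cp 1 → ok
Exactly one row (r3) and one column (c1) fail → the flipped bit is at their intersection.

row 3, column 1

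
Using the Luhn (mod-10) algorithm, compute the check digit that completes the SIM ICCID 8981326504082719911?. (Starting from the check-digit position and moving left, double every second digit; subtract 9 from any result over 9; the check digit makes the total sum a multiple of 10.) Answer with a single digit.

4

Partial digits right→left: 1 1 9 9 1 7 2 8 0 4 0 5 6 2 3 1 8 9 8
Double every second digit counting from the check-digit position (so the 1st, 3rd, 5th, ... of the partial from the right).
  doubled (with −9 where >9): 2 9 2 4 0 0 3 6 7 7 → sum 40
  kept as-is: 1 9 7 8 4 5 2 1 9 → sum 46
Total = 40 + 46 = 86.
Check digit = (10 − (86 mod 10)) mod 10 = 4.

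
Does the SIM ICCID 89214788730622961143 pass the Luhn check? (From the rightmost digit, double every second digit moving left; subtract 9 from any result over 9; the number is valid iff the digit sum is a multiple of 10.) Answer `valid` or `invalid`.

From the right, keep odd positions and double even positions (subtract 9 from any doubled value over 9):
  doubled (positions 2,4,...): 8 2 9 4 0 5 7 8 4 7 → sum 54
  kept (positions 1,3,...): 3 1 6 2 6 3 8 7 1 9 → sum 46
Total = 100.
100 mod 10 = 0, so the number is valid.

valid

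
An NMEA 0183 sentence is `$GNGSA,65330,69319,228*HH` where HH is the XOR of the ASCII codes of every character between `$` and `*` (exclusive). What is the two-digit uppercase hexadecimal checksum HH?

4F

XOR the ASCII codes of the payload characters:
  'G' = 0x47 → acc = 0x47
  'N' = 0x4E → acc = 0x09
  'G' = 0x47 → acc = 0x4E
  'S' = 0x53 → acc = 0x1D
  'A' = 0x41 → acc = 0x5C
  ',' = 0x2C → acc = 0x70
  '6' = 0x36 → acc = 0x46
  '5' = 0x35 → acc = 0x73
  '3' = 0x33 → acc = 0x40
  '3' = 0x33 → acc = 0x73
  '0' = 0x30 → acc = 0x43
  ',' = 0x2C → acc = 0x6F
  '6' = 0x36 → acc = 0x59
  '9' = 0x39 → acc = 0x60
  '3' = 0x33 → acc = 0x53
  '1' = 0x31 → acc = 0x62
  '9' = 0x39 → acc = 0x5B
  ',' = 0x2C → acc = 0x77
  '2' = 0x32 → acc = 0x45
  '2' = 0x32 → acc = 0x77
  '8' = 0x38 → acc = 0x4F
Checksum = 0x4F.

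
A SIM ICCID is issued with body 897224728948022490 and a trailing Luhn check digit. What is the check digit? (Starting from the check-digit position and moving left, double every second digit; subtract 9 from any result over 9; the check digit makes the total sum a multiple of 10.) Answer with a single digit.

0

Partial digits right→left: 0 9 4 2 2 0 8 4 9 8 2 7 4 2 2 7 9 8
Double every second digit counting from the check-digit position (so the 1st, 3rd, 5th, ... of the partial from the right).
  doubled (with −9 where >9): 0 8 4 7 9 4 8 4 9 → sum 53
  kept as-is: 9 2 0 4 8 7 2 7 8 → sum 47
Total = 53 + 47 = 100.
Check digit = (10 − (100 mod 10)) mod 10 = 0.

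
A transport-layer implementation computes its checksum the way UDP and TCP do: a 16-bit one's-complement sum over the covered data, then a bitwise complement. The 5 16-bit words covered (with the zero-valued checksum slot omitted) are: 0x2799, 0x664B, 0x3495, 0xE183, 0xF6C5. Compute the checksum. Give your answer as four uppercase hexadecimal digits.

One's-complement addition (fold any carry out of bit 15 back into bit 0):
  0x2799 + 0x664B = 0x08DE4
  0x8DE4 + 0x3495 = 0x0C279
  0xC279 + 0xE183 = 0x1A3FC → wrap carry → 0xA3FD
  0xA3FD + 0xF6C5 = 0x19AC2 → wrap carry → 0x9AC3
One's-complement sum = 0x9AC3.
Checksum = ~0x9AC3 & 0xFFFF = 0x653C.

653C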